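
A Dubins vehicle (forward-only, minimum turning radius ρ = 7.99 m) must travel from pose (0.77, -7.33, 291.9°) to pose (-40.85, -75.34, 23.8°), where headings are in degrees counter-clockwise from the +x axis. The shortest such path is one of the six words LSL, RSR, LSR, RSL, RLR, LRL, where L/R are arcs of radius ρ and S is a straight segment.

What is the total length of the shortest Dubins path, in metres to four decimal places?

Let ψ = atan2(Δy, Δx) = atan2(-68.01, -41.62) = -121.4653° be the start→goal bearing.
Normalize: d = |goal − start| / ρ = 79.734462/7.99 = 9.979282, α = (θ_start − ψ) mod 360° = 53.3653° = 0.931401 rad, β = (θ_goal − ψ) mod 360° = 145.2653° = 2.535358 rad.
Common terms: sin α = 0.802457, cos α = 0.596711, sin β = 0.569777, cos β = -0.821799, cos(α−β) = -0.033155, d² = 99.586067. Work in radians in the unit-radius frame; every candidate has L = ρ·(t + p + q).
LSL: p² = 2 + d² − 2cos(α−β) + 2d(sin α − sin β) = 106.296331; p = √p² = 10.310011; φ = atan2(cos β − cos α, d + sin α − sin β) = -0.138024 rad; t = (φ − α) mod 2π = 5.213761 rad, q = (β − φ) mod 2π = 2.673382 rad → L = 7.99·(5.213761 + 10.310011 + 2.673382) = 7.99·18.197154 = 145.395261 m
RSR: p² = 2 + d² − 2cos(α−β) + 2d(sin β − sin α) = 97.008425; p = √p² = 9.849285; φ = atan2(cos α − cos β, d − sin α + sin β) = 0.144524 rad; t = (α − φ) mod 2π = 0.786877 rad, q = (φ − β) mod 2π = 3.892351 rad → L = 7.99·(0.786877 + 9.849285 + 3.892351) = 7.99·14.528513 = 116.082821 m
LSR: p² = d² − 2 + 2cos(α−β) + 2d(sin α + sin β) = 124.907566; p = √p² = 11.176205; φ = atan2(−cos α − cos β, d + sin α + sin β) − atan2(−2, p) = 0.196904 rad; t = (φ − α) mod 2π = 5.548688 rad, q = (φ − β) mod 2π = 3.944731 rad → L = 7.99·(5.548688 + 11.176205 + 3.944731) = 7.99·20.669624 = 165.150297 m
RSL: p² = d² − 2 + 2cos(α−β) − 2d(sin α + sin β) = 70.131948; p = √p² = 8.374482; φ = atan2(cos α + cos β, d − sin α − sin β) − atan2(2, p) = -0.260575 rad; t = (α − φ) mod 2π = 1.191976 rad, q = (β − φ) mod 2π = 2.795934 rad → L = 7.99·(1.191976 + 8.374482 + 2.795934) = 7.99·12.362392 = 98.775511 m
RLR: c = (6 − d² + 2cos(α−β) + 2d(sin α − sin β))/8 = -11.126053, |c| > 1 → infeasible
LRL: c = (6 − d² + 2cos(α−β) − 2d(sin α − sin β))/8 = -12.287041, |c| > 1 → infeasible
Shortest: RSL with L = 98.775511 m ≈ 98.7755 m

98.7755 m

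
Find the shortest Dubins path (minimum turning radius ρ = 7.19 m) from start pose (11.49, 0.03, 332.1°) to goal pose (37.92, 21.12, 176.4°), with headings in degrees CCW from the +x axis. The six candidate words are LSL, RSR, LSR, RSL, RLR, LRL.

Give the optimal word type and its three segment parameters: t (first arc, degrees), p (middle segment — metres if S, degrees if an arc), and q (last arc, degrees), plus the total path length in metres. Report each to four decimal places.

Let ψ = atan2(Δy, Δx) = atan2(21.09, 26.43) = 38.5884° be the start→goal bearing.
Normalize: d = |goal − start| / ρ = 33.813207/7.19 = 4.702810, α = (θ_start − ψ) mod 360° = 293.5116° = 5.122745 rad, β = (θ_goal − ψ) mod 360° = 137.8116° = 2.405267 rad.
Common terms: sin α = -0.916979, cos α = 0.398935, sin β = 0.671570, cos β = -0.740941, cos(α−β) = -0.911403, d² = 22.116427. Work in radians in the unit-radius frame; every candidate has L = ρ·(t + p + q).
LSL: p² = 2 + d² − 2cos(α−β) + 2d(sin α − sin β) = 10.997943; p = √p² = 3.316315; φ = atan2(cos β − cos α, d + sin α − sin β) = -0.350873 rad; t = (φ − α) mod 2π = 0.809568 rad, q = (β − φ) mod 2π = 2.756140 rad → L = 7.19·(0.809568 + 3.316315 + 2.756140) = 7.19·6.882022 = 49.481740 m
RSR: p² = 2 + d² − 2cos(α−β) + 2d(sin β − sin α) = 40.880524; p = √p² = 6.393788; φ = atan2(cos α − cos β, d − sin α + sin β) = 0.179237 rad; t = (α − φ) mod 2π = 4.943508 rad, q = (φ − β) mod 2π = 4.057155 rad → L = 7.19·(4.943508 + 6.393788 + 4.057155) = 7.19·15.394451 = 110.686102 m
LSR: p² = d² − 2 + 2cos(α−β) + 2d(sin α + sin β) = 15.985396; p = √p² = 3.998174; φ = atan2(−cos α − cos β, d + sin α + sin β) − atan2(−2, p) = 0.540408 rad; t = (φ − α) mod 2π = 1.700849 rad, q = (φ − β) mod 2π = 4.418326 rad → L = 7.19·(1.700849 + 3.998174 + 4.418326) = 7.19·10.117349 = 72.743738 m
RSL: p² = d² − 2 + 2cos(α−β) − 2d(sin α + sin β) = 20.601844; p = √p² = 4.538925; φ = atan2(cos α + cos β, d − sin α − sin β) − atan2(2, p) = -0.484044 rad; t = (α − φ) mod 2π = 5.606789 rad, q = (β − φ) mod 2π = 2.889311 rad → L = 7.19·(5.606789 + 4.538925 + 2.889311) = 7.19·13.035025 = 93.721832 m
RLR: c = (6 − d² + 2cos(α−β) + 2d(sin α − sin β))/8 = -4.110065, |c| > 1 → infeasible
LRL: c = (6 − d² + 2cos(α−β) − 2d(sin α − sin β))/8 = -0.374743; p = 2π − arccos c = 4.328270 rad; φ = atan2(cos β − cos α, d + sin α − sin β) = -0.350873 rad; t = (φ − α + p/2) mod 2π = 2.973702 rad, q = (β − α − t + p) mod 2π = 4.920275 rad → L = 7.19·(2.973702 + 4.328270 + 4.920275) = 7.19·12.222247 = 87.877955 m
Shortest: LSL with L = 49.481740 m ≈ 49.4817 m
Convert LSL to answer units (arcs ×180/π): t = 0.809568·180/π = 46.3848°, p = ρ·p = 7.19·3.316315 = 23.8443 m, q = 2.756140·180/π = 157.9152°, L = 49.4817 m.

LSL: t = 46.3848°, p = 23.8443 m, q = 157.9152°, L = 49.4817 m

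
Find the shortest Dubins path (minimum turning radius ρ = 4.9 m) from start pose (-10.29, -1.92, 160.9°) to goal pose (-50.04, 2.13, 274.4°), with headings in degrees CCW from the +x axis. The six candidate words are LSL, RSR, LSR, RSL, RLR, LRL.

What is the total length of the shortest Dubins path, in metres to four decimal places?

Let ψ = atan2(Δy, Δx) = atan2(4.05, -39.75) = 174.1824° be the start→goal bearing.
Normalize: d = |goal − start| / ρ = 39.955788/4.9 = 8.154242, α = (θ_start − ψ) mod 360° = 346.7176° = 6.051364 rad, β = (θ_goal − ψ) mod 360° = 100.2176° = 1.749127 rad.
Common terms: sin α = -0.229751, cos α = 0.973250, sin β = 0.984141, cos β = -0.177387, cos(α−β) = -0.398749, d² = 66.491670. Work in radians in the unit-radius frame; every candidate has L = ρ·(t + p + q).
LSL: p² = 2 + d² − 2cos(α−β) + 2d(sin α − sin β) = 49.492432; p = √p² = 7.035086; φ = atan2(cos β − cos α, d + sin α − sin β) = -0.164295 rad; t = (φ − α) mod 2π = 0.067526 rad, q = (β − φ) mod 2π = 1.913422 rad → L = 4.9·(0.067526 + 7.035086 + 1.913422) = 4.9·9.016035 = 44.178569 m
RSR: p² = 2 + d² − 2cos(α−β) + 2d(sin β − sin α) = 89.085904; p = √p² = 9.438533; φ = atan2(cos α − cos β, d − sin α + sin β) = 0.122212 rad; t = (α − φ) mod 2π = 5.929151 rad, q = (φ − β) mod 2π = 4.656271 rad → L = 4.9·(5.929151 + 9.438533 + 4.656271) = 4.9·20.023955 = 98.117379 m
LSR: p² = d² − 2 + 2cos(α−β) + 2d(sin α + sin β) = 75.997138; p = √p² = 8.717634; φ = atan2(−cos α − cos β, d + sin α + sin β) − atan2(−2, p) = 0.136418 rad; t = (φ − α) mod 2π = 0.368239 rad, q = (φ − β) mod 2π = 4.670476 rad → L = 4.9·(0.368239 + 8.717634 + 4.670476) = 4.9·13.756349 = 67.406111 m
RSL: p² = d² − 2 + 2cos(α−β) − 2d(sin α + sin β) = 51.391206; p = √p² = 7.168766; φ = atan2(cos α + cos β, d − sin α − sin β) − atan2(2, p) = -0.164931 rad; t = (α − φ) mod 2π = 6.216295 rad, q = (β − φ) mod 2π = 1.914058 rad → L = 4.9·(6.216295 + 7.168766 + 1.914058) = 4.9·15.299119 = 74.965681 m
RLR: c = (6 − d² + 2cos(α−β) + 2d(sin α − sin β))/8 = -10.135738, |c| > 1 → infeasible
LRL: c = (6 − d² + 2cos(α−β) − 2d(sin α − sin β))/8 = -5.186554, |c| > 1 → infeasible
Shortest: LSL with L = 44.178569 m ≈ 44.1786 m

44.1786 m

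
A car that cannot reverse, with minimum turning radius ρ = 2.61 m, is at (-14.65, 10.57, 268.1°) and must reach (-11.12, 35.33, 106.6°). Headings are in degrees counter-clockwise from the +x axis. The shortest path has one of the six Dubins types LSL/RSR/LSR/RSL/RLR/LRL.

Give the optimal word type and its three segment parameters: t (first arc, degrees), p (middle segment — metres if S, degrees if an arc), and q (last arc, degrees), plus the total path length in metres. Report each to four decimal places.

LSL: t = 185.6503°, p = 24.1526 m, q = 12.8497°, L = 33.1949 m

Let ψ = atan2(Δy, Δx) = atan2(24.76, 3.53) = 81.8861° be the start→goal bearing.
Normalize: d = |goal − start| / ρ = 25.010368/2.61 = 9.582516, α = (θ_start − ψ) mod 360° = 186.2139° = 3.250046 rad, β = (θ_goal − ψ) mod 360° = 24.7139° = 0.431339 rad.
Common terms: sin α = -0.108241, cos α = -0.994125, sin β = 0.418088, cos β = 0.908407, cos(α−β) = -0.948324, d² = 91.824621. Work in radians in the unit-radius frame; every candidate has L = ρ·(t + p + q).
LSL: p² = 2 + d² − 2cos(α−β) + 2d(sin α − sin β) = 85.634173; p = √p² = 9.253873; φ = atan2(cos β − cos α, d + sin α − sin β) = 0.207070 rad; t = (φ − α) mod 2π = 3.240209 rad, q = (β − φ) mod 2π = 0.224269 rad → L = 2.61·(3.240209 + 9.253873 + 0.224269) = 2.61·12.718352 = 33.194899 m
RSR: p² = 2 + d² − 2cos(α−β) + 2d(sin β − sin α) = 105.808364; p = √p² = 10.286319; φ = atan2(cos α − cos β, d − sin α + sin β) = -0.186029 rad; t = (α − φ) mod 2π = 3.436074 rad, q = (φ − β) mod 2π = 5.665818 rad → L = 2.61·(3.436074 + 10.286319 + 5.665818) = 2.61·19.388211 = 50.603231 m
LSR: p² = d² − 2 + 2cos(α−β) + 2d(sin α + sin β) = 93.866200; p = √p² = 9.688457; φ = atan2(−cos α − cos β, d + sin α + sin β) − atan2(−2, p) = 0.212237 rad; t = (φ − α) mod 2π = 3.245376 rad, q = (φ − β) mod 2π = 6.064083 rad → L = 2.61·(3.245376 + 9.688457 + 6.064083) = 2.61·18.997916 = 49.584561 m
RSL: p² = d² − 2 + 2cos(α−β) − 2d(sin α + sin β) = 81.989747; p = √p² = 9.054819; φ = atan2(cos α + cos β, d − sin α − sin β) − atan2(2, p) = -0.226630 rad; t = (α − φ) mod 2π = 3.476676 rad, q = (β − φ) mod 2π = 0.657969 rad → L = 2.61·(3.476676 + 9.054819 + 0.657969) = 2.61·13.189465 = 34.424502 m
RLR: c = (6 − d² + 2cos(α−β) + 2d(sin α − sin β))/8 = -12.226045, |c| > 1 → infeasible
LRL: c = (6 − d² + 2cos(α−β) − 2d(sin α − sin β))/8 = -9.704272, |c| > 1 → infeasible
Shortest: LSL with L = 33.194899 m ≈ 33.1949 m
Convert LSL to answer units (arcs ×180/π): t = 3.240209·180/π = 185.6503°, p = ρ·p = 2.61·9.253873 = 24.1526 m, q = 0.224269·180/π = 12.8497°, L = 33.1949 m.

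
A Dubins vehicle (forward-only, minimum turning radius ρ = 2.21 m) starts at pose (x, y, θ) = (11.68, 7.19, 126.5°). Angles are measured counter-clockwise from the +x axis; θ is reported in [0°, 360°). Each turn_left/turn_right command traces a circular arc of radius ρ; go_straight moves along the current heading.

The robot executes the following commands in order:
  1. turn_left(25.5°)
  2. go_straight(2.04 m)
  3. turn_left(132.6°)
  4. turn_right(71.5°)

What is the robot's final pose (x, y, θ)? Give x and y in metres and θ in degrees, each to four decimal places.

(5.0319, 3.8677, 213.1000°)

set_pose: (x, y, θ) = (11.6800, 7.1900, 126.5000°), ρ = 2.21
turn_left(25.5°): centre at ρ to the left, rotate +25.5° → (10.9410, 7.8268, 152.0000°)
go_straight(2.04): x += 2.04·cos θ, y += 2.04·sin θ → (9.1398, 8.7845, 152.0000°)
turn_left(132.6°): centre at ρ to the left, rotate +132.6° → (5.9636, 6.2761, 284.6000°)
turn_right(71.5°): centre at ρ to the right, rotate −71.5° → (5.0319, 3.8677, 213.1000°)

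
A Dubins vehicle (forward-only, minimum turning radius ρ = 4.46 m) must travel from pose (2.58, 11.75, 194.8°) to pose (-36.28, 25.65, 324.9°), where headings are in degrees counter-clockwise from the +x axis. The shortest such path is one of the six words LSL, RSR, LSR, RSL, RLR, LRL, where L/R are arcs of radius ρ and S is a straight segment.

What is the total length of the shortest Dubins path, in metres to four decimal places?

Let ψ = atan2(Δy, Δx) = atan2(13.90, -38.86) = 160.3182° be the start→goal bearing.
Normalize: d = |goal − start| / ρ = 41.271172/4.46 = 9.253626, α = (θ_start − ψ) mod 360° = 34.4818° = 0.601822 rad, β = (θ_goal − ψ) mod 360° = 164.5818° = 2.872495 rad.
Common terms: sin α = 0.566145, cos α = 0.824306, sin β = 0.265862, cos β = -0.964011, cos(α−β) = -0.644124, d² = 85.629592. Work in radians in the unit-radius frame; every candidate has L = ρ·(t + p + q).
LSL: p² = 2 + d² − 2cos(α−β) + 2d(sin α − sin β) = 94.475259; p = √p² = 9.719838; φ = atan2(cos β − cos α, d + sin α − sin β) = -0.185040 rad; t = (φ − α) mod 2π = 5.496323 rad, q = (β − φ) mod 2π = 3.057535 rad → L = 4.46·(5.496323 + 9.719838 + 3.057535) = 4.46·18.273697 = 81.500689 m
RSR: p² = 2 + d² − 2cos(α−β) + 2d(sin β − sin α) = 83.360421; p = √p² = 9.130193; φ = atan2(cos α − cos β, d − sin α + sin β) = 0.197143 rad; t = (α − φ) mod 2π = 0.404679 rad, q = (φ − β) mod 2π = 3.607833 rad → L = 4.46·(0.404679 + 9.130193 + 3.607833) = 4.46·13.142705 = 58.616463 m
LSR: p² = d² − 2 + 2cos(α−β) + 2d(sin α + sin β) = 97.739502; p = √p² = 9.886329; φ = atan2(−cos α − cos β, d + sin α + sin β) − atan2(−2, p) = 0.213457 rad; t = (φ − α) mod 2π = 5.894820 rad, q = (φ − β) mod 2π = 3.624147 rad → L = 4.46·(5.894820 + 9.886329 + 3.624147) = 4.46·19.405297 = 86.547622 m
RSL: p² = d² − 2 + 2cos(α−β) − 2d(sin α + sin β) = 66.943188; p = √p² = 8.181882; φ = atan2(cos α + cos β, d − sin α − sin β) − atan2(2, p) = -0.256329 rad; t = (α − φ) mod 2π = 0.858150 rad, q = (β − φ) mod 2π = 3.128824 rad → L = 4.46·(0.858150 + 8.181882 + 3.128824) = 4.46·12.168856 = 54.273097 m
RLR: c = (6 − d² + 2cos(α−β) + 2d(sin α − sin β))/8 = -9.420053, |c| > 1 → infeasible
LRL: c = (6 − d² + 2cos(α−β) − 2d(sin α − sin β))/8 = -10.809407, |c| > 1 → infeasible
Shortest: RSL with L = 54.273097 m ≈ 54.2731 m

54.2731 m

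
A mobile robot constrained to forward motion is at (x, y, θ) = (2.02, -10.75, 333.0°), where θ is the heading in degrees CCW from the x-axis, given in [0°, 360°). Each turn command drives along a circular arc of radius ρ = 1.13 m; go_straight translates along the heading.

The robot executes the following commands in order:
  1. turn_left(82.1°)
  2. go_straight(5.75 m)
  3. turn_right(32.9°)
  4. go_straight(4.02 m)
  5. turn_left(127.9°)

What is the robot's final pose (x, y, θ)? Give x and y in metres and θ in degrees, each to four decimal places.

(11.1078, -1.7294, 150.1000°)

set_pose: (x, y, θ) = (2.0200, -10.7500, 333.0000°), ρ = 1.13
turn_left(82.1°): centre at ρ to the left, rotate +82.1° → (3.4598, -10.3897, 415.1000° ≡ 55.1000°)
go_straight(5.75): x += 5.75·cos θ, y += 5.75·sin θ → (6.7496, -5.6738, 55.1000°)
turn_right(32.9°): centre at ρ to the right, rotate −32.9° → (7.2494, -5.2741, 22.2000°)
go_straight(4.02): x += 4.02·cos θ, y += 4.02·sin θ → (10.9714, -3.7552, 22.2000°)
turn_left(127.9°): centre at ρ to the left, rotate +127.9° → (11.1078, -1.7294, 150.1000°)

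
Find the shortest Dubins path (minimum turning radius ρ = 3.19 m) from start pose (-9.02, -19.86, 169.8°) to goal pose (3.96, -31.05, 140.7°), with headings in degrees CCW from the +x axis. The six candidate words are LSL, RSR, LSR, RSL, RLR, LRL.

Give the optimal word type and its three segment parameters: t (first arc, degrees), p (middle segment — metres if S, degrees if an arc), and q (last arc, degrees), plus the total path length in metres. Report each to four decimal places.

Let ψ = atan2(Δy, Δx) = atan2(-11.19, 12.98) = -40.7645° be the start→goal bearing.
Normalize: d = |goal − start| / ρ = 17.137576/3.19 = 5.372281, α = (θ_start − ψ) mod 360° = 210.5645° = 3.675043 rad, β = (θ_goal − ψ) mod 360° = 181.4645° = 3.167153 rad.
Common terms: sin α = -0.508508, cos α = -0.861057, sin β = -0.025557, cos β = -0.999673, cos(α−β) = 0.873772, d² = 28.861401. Work in radians in the unit-radius frame; every candidate has L = ρ·(t + p + q).
LSL: p² = 2 + d² − 2cos(α−β) + 2d(sin α − sin β) = 23.924765; p = √p² = 4.891295; φ = atan2(cos β − cos α, d + sin α − sin β) = -0.028343 rad; t = (φ − α) mod 2π = 2.579799 rad, q = (β − φ) mod 2π = 3.195496 rad → L = 3.19·(2.579799 + 4.891295 + 3.195496) = 3.19·10.666589 = 34.026420 m
RSR: p² = 2 + d² − 2cos(α−β) + 2d(sin β − sin α) = 34.302948; p = √p² = 5.856872; φ = atan2(cos α − cos β, d − sin α + sin β) = 0.023669 rad; t = (α − φ) mod 2π = 3.651374 rad, q = (φ − β) mod 2π = 3.139702 rad → L = 3.19·(3.651374 + 5.856872 + 3.139702) = 3.19·12.647948 = 40.346954 m
LSR: p² = d² − 2 + 2cos(α−β) + 2d(sin α + sin β) = 22.870652; p = √p² = 4.782327; φ = atan2(−cos α − cos β, d + sin α + sin β) − atan2(−2, p) = 0.763254 rad; t = (φ − α) mod 2π = 3.371396 rad, q = (φ − β) mod 2π = 3.879287 rad → L = 3.19·(3.371396 + 4.782327 + 3.879287) = 3.19·12.033010 = 38.385303 m
RSL: p² = d² − 2 + 2cos(α−β) − 2d(sin α + sin β) = 34.347238; p = √p² = 5.860652; φ = atan2(cos α + cos β, d − sin α − sin β) − atan2(2, p) = -0.634063 rad; t = (α − φ) mod 2π = 4.309107 rad, q = (β − φ) mod 2π = 3.801216 rad → L = 3.19·(4.309107 + 5.860652 + 3.801216) = 3.19·13.970974 = 44.567407 m
RLR: c = (6 − d² + 2cos(α−β) + 2d(sin α − sin β))/8 = -3.287868, |c| > 1 → infeasible
LRL: c = (6 − d² + 2cos(α−β) − 2d(sin α − sin β))/8 = -1.990596, |c| > 1 → infeasible
Shortest: LSL with L = 34.026420 m ≈ 34.0264 m
Convert LSL to answer units (arcs ×180/π): t = 2.579799·180/π = 147.8116°, p = ρ·p = 3.19·4.891295 = 15.6032 m, q = 3.195496·180/π = 183.0884°, L = 34.0264 m.

LSL: t = 147.8116°, p = 15.6032 m, q = 183.0884°, L = 34.0264 m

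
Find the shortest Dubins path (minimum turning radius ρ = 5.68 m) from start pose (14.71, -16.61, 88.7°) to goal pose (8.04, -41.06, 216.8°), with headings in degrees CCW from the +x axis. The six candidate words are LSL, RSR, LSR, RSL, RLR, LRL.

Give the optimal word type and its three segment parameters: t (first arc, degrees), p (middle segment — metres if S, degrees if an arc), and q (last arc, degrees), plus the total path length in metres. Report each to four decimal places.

Let ψ = atan2(Δy, Δx) = atan2(-24.45, -6.67) = -105.2591° be the start→goal bearing.
Normalize: d = |goal − start| / ρ = 25.343469/5.68 = 4.461878, α = (θ_start − ψ) mod 360° = 193.9591° = 3.385225 rad, β = (θ_goal − ψ) mod 360° = 322.0591° = 5.620991 rad.
Common terms: sin α = -0.241229, cos α = -0.970468, sin β = -0.614849, cos β = 0.788645, cos(α−β) = -0.617036, d² = 19.908358. Work in radians in the unit-radius frame; every candidate has L = ρ·(t + p + q).
LSL: p² = 2 + d² − 2cos(α−β) + 2d(sin α − sin β) = 26.476520; p = √p² = 5.145534; φ = atan2(cos β − cos α, d + sin α − sin β) = 0.348908 rad; t = (φ − α) mod 2π = 3.246869 rad, q = (β − φ) mod 2π = 5.272083 rad → L = 5.68·(3.246869 + 5.145534 + 5.272083) = 5.68·13.664486 = 77.614281 m
RSR: p² = 2 + d² − 2cos(α−β) + 2d(sin β − sin α) = 19.808339; p = √p² = 4.450656; φ = atan2(cos α − cos β, d − sin α + sin β) = -0.406338 rad; t = (α − φ) mod 2π = 3.791563 rad, q = (φ − β) mod 2π = 0.255856 rad → L = 5.68·(3.791563 + 4.450656 + 0.255856) = 5.68·8.498075 = 48.269064 m
LSR: p² = d² − 2 + 2cos(α−β) + 2d(sin α + sin β) = 9.034859; p = √p² = 3.005804; φ = atan2(−cos α − cos β, d + sin α + sin β) − atan2(−2, p) = 0.637493 rad; t = (φ − α) mod 2π = 3.535454 rad, q = (φ − β) mod 2π = 1.299687 rad → L = 5.68·(3.535454 + 3.005804 + 1.299687) = 5.68·7.840945 = 44.536570 m
RSL: p² = d² − 2 + 2cos(α−β) − 2d(sin α + sin β) = 24.313713; p = √p² = 4.930894; φ = atan2(cos α + cos β, d − sin α − sin β) − atan2(2, p) = -0.419507 rad; t = (α − φ) mod 2π = 3.804731 rad, q = (β − φ) mod 2π = 6.040498 rad → L = 5.68·(3.804731 + 4.930894 + 6.040498) = 5.68·14.776123 = 83.928381 m
RLR: c = (6 − d² + 2cos(α−β) + 2d(sin α − sin β))/8 = -1.476042, |c| > 1 → infeasible
LRL: c = (6 − d² + 2cos(α−β) − 2d(sin α − sin β))/8 = -2.309565, |c| > 1 → infeasible
Shortest: LSR with L = 44.536570 m ≈ 44.5366 m
Convert LSR to answer units (arcs ×180/π): t = 3.535454·180/π = 202.5666°, p = ρ·p = 5.68·3.005804 = 17.0730 m, q = 1.299687·180/π = 74.4666°, L = 44.5366 m.

LSR: t = 202.5666°, p = 17.0730 m, q = 74.4666°, L = 44.5366 m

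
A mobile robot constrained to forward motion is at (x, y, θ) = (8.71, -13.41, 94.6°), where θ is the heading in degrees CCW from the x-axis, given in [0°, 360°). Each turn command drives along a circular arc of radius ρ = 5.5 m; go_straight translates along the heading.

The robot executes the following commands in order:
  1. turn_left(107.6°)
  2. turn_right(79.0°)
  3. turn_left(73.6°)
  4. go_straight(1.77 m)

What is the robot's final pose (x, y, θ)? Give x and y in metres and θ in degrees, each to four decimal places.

(-13.4171, -4.9360, 196.8000°)

set_pose: (x, y, θ) = (8.7100, -13.4100, 94.6000°), ρ = 5.5
turn_left(107.6°): centre at ρ to the left, rotate +107.6° → (1.1496, -8.7588, 202.2000°)
turn_right(79.0°): centre at ρ to the right, rotate −79.0° → (-5.5307, -6.6781, 123.2000°)
turn_left(73.6°): centre at ρ to the left, rotate +73.6° → (-11.7226, -4.4245, 196.8000°)
go_straight(1.77): x += 1.77·cos θ, y += 1.77·sin θ → (-13.4171, -4.9360, 196.8000°)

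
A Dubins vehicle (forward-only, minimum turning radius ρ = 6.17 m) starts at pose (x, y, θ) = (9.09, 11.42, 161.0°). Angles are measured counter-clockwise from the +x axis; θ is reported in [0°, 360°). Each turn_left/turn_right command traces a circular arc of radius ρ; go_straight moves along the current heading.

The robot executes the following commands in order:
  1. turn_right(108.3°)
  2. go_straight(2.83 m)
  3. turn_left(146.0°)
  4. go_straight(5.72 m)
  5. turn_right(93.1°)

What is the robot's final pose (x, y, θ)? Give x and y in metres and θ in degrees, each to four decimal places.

set_pose: (x, y, θ) = (9.0900, 11.4200, 161.0000°), ρ = 6.17
turn_right(108.3°): centre at ρ to the right, rotate −108.3° → (6.1907, 20.9928, 52.7000°)
go_straight(2.83): x += 2.83·cos θ, y += 2.83·sin θ → (7.9056, 23.2440, 52.7000°)
turn_left(146.0°): centre at ρ to the left, rotate +146.0° → (1.0194, 32.8272, 198.7000°)
go_straight(5.72): x += 5.72·cos θ, y += 5.72·sin θ → (-4.3987, 30.9933, 198.7000°)
turn_right(93.1°): centre at ρ to the right, rotate −93.1° → (-12.3196, 35.1784, 105.6000°)

(-12.3196, 35.1784, 105.6000°)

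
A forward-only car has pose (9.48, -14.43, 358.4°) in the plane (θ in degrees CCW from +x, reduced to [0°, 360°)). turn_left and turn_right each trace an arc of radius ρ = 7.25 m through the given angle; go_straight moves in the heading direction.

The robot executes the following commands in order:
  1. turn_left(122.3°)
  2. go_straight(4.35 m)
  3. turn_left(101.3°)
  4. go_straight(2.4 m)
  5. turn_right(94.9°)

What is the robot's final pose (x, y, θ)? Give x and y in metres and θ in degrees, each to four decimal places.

(-9.8069, 1.3540, 127.1000°)

set_pose: (x, y, θ) = (9.4800, -14.4300, 358.4000°), ρ = 7.25
turn_left(122.3°): centre at ρ to the left, rotate +122.3° → (15.9164, -3.4814, 480.7000° ≡ 120.7000°)
go_straight(4.35): x += 4.35·cos θ, y += 4.35·sin θ → (13.6955, 0.2590, 120.7000°)
turn_left(101.3°): centre at ρ to the left, rotate +101.3° → (2.6104, 1.9453, 222.0000°)
go_straight(2.4): x += 2.4·cos θ, y += 2.4·sin θ → (0.8268, 0.3394, 222.0000°)
turn_right(94.9°): centre at ρ to the right, rotate −94.9° → (-9.8069, 1.3540, 127.1000°)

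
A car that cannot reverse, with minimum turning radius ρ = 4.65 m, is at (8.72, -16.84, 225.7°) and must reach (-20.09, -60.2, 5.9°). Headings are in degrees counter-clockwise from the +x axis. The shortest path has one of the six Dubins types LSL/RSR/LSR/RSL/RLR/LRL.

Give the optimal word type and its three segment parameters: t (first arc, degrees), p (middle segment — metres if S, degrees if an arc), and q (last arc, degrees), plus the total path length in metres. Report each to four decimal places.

Let ψ = atan2(Δy, Δx) = atan2(-43.36, -28.81) = -123.6015° be the start→goal bearing.
Normalize: d = |goal − start| / ρ = 52.058676/4.65 = 11.195414, α = (θ_start − ψ) mod 360° = 349.3015° = 6.096462 rad, β = (θ_goal − ψ) mod 360° = 129.5015° = 2.260228 rad.
Common terms: sin α = -0.185640, cos α = 0.982618, sin β = 0.771607, cos β = -0.636099, cos(α−β) = -0.768284, d² = 125.337297. Work in radians in the unit-radius frame; every candidate has L = ρ·(t + p + q).
LSL: p² = 2 + d² − 2cos(α−β) + 2d(sin α − sin β) = 107.440298; p = √p² = 10.365341; φ = atan2(cos β − cos α, d + sin α − sin β) = -0.156808 rad; t = (φ − α) mod 2π = 0.029915 rad, q = (β − φ) mod 2π = 2.417036 rad → L = 4.65·(0.029915 + 10.365341 + 2.417036) = 4.65·12.812293 = 59.577162 m
RSR: p² = 2 + d² − 2cos(α−β) + 2d(sin β − sin α) = 150.307430; p = √p² = 12.259993; φ = atan2(cos α − cos β, d − sin α + sin β) = 0.132419 rad; t = (α − φ) mod 2π = 5.964043 rad, q = (φ − β) mod 2π = 4.155376 rad → L = 4.65·(5.964043 + 12.259993 + 4.155376) = 4.65·22.379412 = 104.064266 m
LSR: p² = d² − 2 + 2cos(α−β) + 2d(sin α + sin β) = 134.921023; p = √p² = 11.615551; φ = atan2(−cos α − cos β, d + sin α + sin β) − atan2(−2, p) = 0.141107 rad; t = (φ − α) mod 2π = 0.327830 rad, q = (φ − β) mod 2π = 4.164064 rad → L = 4.65·(0.327830 + 11.615551 + 4.164064) = 4.65·16.107445 = 74.899621 m
RSL: p² = d² − 2 + 2cos(α−β) − 2d(sin α + sin β) = 108.680436; p = √p² = 10.424991; φ = atan2(cos α + cos β, d − sin α − sin β) − atan2(2, p) = -0.156894 rad; t = (α − φ) mod 2π = 6.253356 rad, q = (β − φ) mod 2π = 2.417122 rad → L = 4.65·(6.253356 + 10.424991 + 2.417122) = 4.65·19.095469 = 88.793932 m
RLR: c = (6 − d² + 2cos(α−β) + 2d(sin α − sin β))/8 = -17.788429, |c| > 1 → infeasible
LRL: c = (6 − d² + 2cos(α−β) − 2d(sin α − sin β))/8 = -12.430037, |c| > 1 → infeasible
Shortest: LSL with L = 59.577162 m ≈ 59.5772 m
Convert LSL to answer units (arcs ×180/π): t = 0.029915·180/π = 1.7140°, p = ρ·p = 4.65·10.365341 = 48.1988 m, q = 2.417036·180/π = 138.4860°, L = 59.5772 m.

LSL: t = 1.7140°, p = 48.1988 m, q = 138.4860°, L = 59.5772 m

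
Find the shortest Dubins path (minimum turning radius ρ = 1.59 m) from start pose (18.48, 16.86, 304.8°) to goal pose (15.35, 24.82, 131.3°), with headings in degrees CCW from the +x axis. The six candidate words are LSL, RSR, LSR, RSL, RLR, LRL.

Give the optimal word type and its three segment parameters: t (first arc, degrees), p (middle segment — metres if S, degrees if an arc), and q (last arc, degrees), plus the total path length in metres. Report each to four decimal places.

Let ψ = atan2(Δy, Δx) = atan2(7.96, -3.13) = 111.4656° be the start→goal bearing.
Normalize: d = |goal − start| / ρ = 8.553274/1.59 = 5.379418, α = (θ_start − ψ) mod 360° = 193.3344° = 3.374323 rad, β = (θ_goal − ψ) mod 360° = 19.8344° = 0.346176 rad.
Common terms: sin α = -0.230635, cos α = -0.973040, sin β = 0.339304, cos β = 0.940677, cos(α−β) = -0.993572, d² = 28.938135. Work in radians in the unit-radius frame; every candidate has L = ρ·(t + p + q).
LSL: p² = 2 + d² − 2cos(α−β) + 2d(sin α − sin β) = 26.793405; p = √p² = 5.176235; φ = atan2(cos β − cos α, d + sin α − sin β) = 0.378699 rad; t = (φ − α) mod 2π = 3.287562 rad, q = (β − φ) mod 2π = 6.250662 rad → L = 1.59·(3.287562 + 5.176235 + 6.250662) = 1.59·14.714459 = 23.395990 m
RSR: p² = 2 + d² − 2cos(α−β) + 2d(sin β − sin α) = 39.057153; p = √p² = 6.249572; φ = atan2(cos α − cos β, d − sin α + sin β) = -0.311215 rad; t = (α − φ) mod 2π = 3.685538 rad, q = (φ − β) mod 2π = 5.625794 rad → L = 1.59·(3.685538 + 6.249572 + 5.625794) = 1.59·15.560904 = 24.741837 m
LSR: p² = d² − 2 + 2cos(α−β) + 2d(sin α + sin β) = 26.120141; p = √p² = 5.110787; φ = atan2(−cos α − cos β, d + sin α + sin β) − atan2(−2, p) = 0.378906 rad; t = (φ − α) mod 2π = 3.287769 rad, q = (φ − β) mod 2π = 0.032730 rad → L = 1.59·(3.287769 + 5.110787 + 0.032730) = 1.59·8.431285 = 13.405744 m
RSL: p² = d² − 2 + 2cos(α−β) − 2d(sin α + sin β) = 23.781843; p = √p² = 4.876663; φ = atan2(cos α + cos β, d − sin α − sin β) − atan2(2, p) = -0.395337 rad; t = (α − φ) mod 2π = 3.769660 rad, q = (β − φ) mod 2π = 0.741514 rad → L = 1.59·(3.769660 + 4.876663 + 0.741514) = 1.59·9.387836 = 14.926660 m
RLR: c = (6 − d² + 2cos(α−β) + 2d(sin α − sin β))/8 = -3.882144, |c| > 1 → infeasible
LRL: c = (6 − d² + 2cos(α−β) − 2d(sin α − sin β))/8 = -2.349176, |c| > 1 → infeasible
Shortest: LSR with L = 13.405744 m ≈ 13.4057 m
Convert LSR to answer units (arcs ×180/π): t = 3.287769·180/π = 188.3753°, p = ρ·p = 1.59·5.110787 = 8.1262 m, q = 0.032730·180/π = 1.8753°, L = 13.4057 m.

LSR: t = 188.3753°, p = 8.1262 m, q = 1.8753°, L = 13.4057 m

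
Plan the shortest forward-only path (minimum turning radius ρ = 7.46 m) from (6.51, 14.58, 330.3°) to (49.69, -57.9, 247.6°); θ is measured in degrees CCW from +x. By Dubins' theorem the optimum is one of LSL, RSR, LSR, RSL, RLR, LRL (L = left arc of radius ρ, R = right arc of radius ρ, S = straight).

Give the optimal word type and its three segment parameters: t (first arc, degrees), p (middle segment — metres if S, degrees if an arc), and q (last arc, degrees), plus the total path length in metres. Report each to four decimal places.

RSR: t = 27.9659°, p = 74.7473 m, q = 54.7341°, L = 85.5150 m

Let ψ = atan2(Δy, Δx) = atan2(-72.48, 43.18) = -59.2156° be the start→goal bearing.
Normalize: d = |goal − start| / ρ = 84.367427/7.46 = 11.309307, α = (θ_start − ψ) mod 360° = 29.5156° = 0.515144 rad, β = (θ_goal − ψ) mod 360° = 306.8156° = 5.354943 rad.
Common terms: sin α = 0.492661, cos α = 0.870222, sin β = -0.800568, cos β = 0.599242, cos(α−β) = 0.127065, d² = 127.900416. Work in radians in the unit-radius frame; every candidate has L = ρ·(t + p + q).
LSL: p² = 2 + d² − 2cos(α−β) + 2d(sin α − sin β) = 158.897329; p = √p² = 12.605448; φ = atan2(cos β − cos α, d + sin α − sin β) = -0.021499 rad; t = (φ − α) mod 2π = 5.746542 rad, q = (β − φ) mod 2π = 5.376441 rad → L = 7.46·(5.746542 + 12.605448 + 5.376441) = 7.46·23.728432 = 177.014100 m
RSR: p² = 2 + d² − 2cos(α−β) + 2d(sin β − sin α) = 100.395245; p = √p² = 10.019743; φ = atan2(cos α − cos β, d − sin α + sin β) = 0.027048 rad; t = (α − φ) mod 2π = 0.488097 rad, q = (φ − β) mod 2π = 0.955291 rad → L = 7.46·(0.488097 + 10.019743 + 0.955291) = 7.46·11.463130 = 85.514950 m
LSR: p² = d² − 2 + 2cos(α−β) + 2d(sin α + sin β) = 119.190103; p = √p² = 10.917422; φ = atan2(−cos α − cos β, d + sin α + sin β) − atan2(−2, p) = 0.048400 rad; t = (φ − α) mod 2π = 5.816441 rad, q = (φ − β) mod 2π = 0.976643 rad → L = 7.46·(5.816441 + 10.917422 + 0.976643) = 7.46·17.710505 = 132.120369 m
RSL: p² = d² − 2 + 2cos(α−β) − 2d(sin α + sin β) = 133.118988; p = √p² = 11.537720; φ = atan2(cos α + cos β, d − sin α − sin β) − atan2(2, p) = -0.045817 rad; t = (α − φ) mod 2π = 0.560961 rad, q = (β − φ) mod 2π = 5.400759 rad → L = 7.46·(0.560961 + 11.537720 + 5.400759) = 7.46·17.499441 = 130.545831 m
RLR: c = (6 − d² + 2cos(α−β) + 2d(sin α − sin β))/8 = -11.549406, |c| > 1 → infeasible
LRL: c = (6 − d² + 2cos(α−β) − 2d(sin α − sin β))/8 = -18.862166, |c| > 1 → infeasible
Shortest: RSR with L = 85.514950 m ≈ 85.5150 m
Convert RSR to answer units (arcs ×180/π): t = 0.488097·180/π = 27.9659°, p = ρ·p = 7.46·10.019743 = 74.7473 m, q = 0.955291·180/π = 54.7341°, L = 85.5150 m.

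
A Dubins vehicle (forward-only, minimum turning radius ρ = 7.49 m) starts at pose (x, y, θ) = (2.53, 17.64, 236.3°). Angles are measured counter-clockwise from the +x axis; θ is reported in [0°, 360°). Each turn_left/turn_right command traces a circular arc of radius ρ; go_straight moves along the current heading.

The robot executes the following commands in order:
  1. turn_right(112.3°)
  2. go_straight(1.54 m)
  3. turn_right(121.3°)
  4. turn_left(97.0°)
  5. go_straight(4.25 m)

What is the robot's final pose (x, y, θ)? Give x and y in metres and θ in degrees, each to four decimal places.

set_pose: (x, y, θ) = (2.5300, 17.6400, 236.3000°), ρ = 7.49
turn_right(112.3°): centre at ρ to the right, rotate −112.3° → (-9.9108, 17.6074, 124.0000°)
go_straight(1.54): x += 1.54·cos θ, y += 1.54·sin θ → (-10.7720, 18.8841, 124.0000°)
turn_right(121.3°): centre at ρ to the right, rotate −121.3° → (-4.9153, 30.5542, 2.7000°)
turn_left(97.0°): centre at ρ to the left, rotate +97.0° → (2.1148, 39.2979, 99.7000°)
go_straight(4.25): x += 4.25·cos θ, y += 4.25·sin θ → (1.3987, 43.4871, 99.7000°)

(1.3987, 43.4871, 99.7000°)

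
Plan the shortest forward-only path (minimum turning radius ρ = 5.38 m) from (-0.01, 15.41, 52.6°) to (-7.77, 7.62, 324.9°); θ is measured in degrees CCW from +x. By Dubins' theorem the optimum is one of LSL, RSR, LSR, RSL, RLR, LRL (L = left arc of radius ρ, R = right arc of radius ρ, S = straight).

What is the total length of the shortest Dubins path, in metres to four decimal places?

32.2362 m

Let ψ = atan2(Δy, Δx) = atan2(-7.79, -7.76) = -134.8895° be the start→goal bearing.
Normalize: d = |goal − start| / ρ = 10.995531/5.38 = 2.043779, α = (θ_start − ψ) mod 360° = 187.4895° = 3.272308 rad, β = (θ_goal − ψ) mod 360° = 99.7895° = 1.741655 rad.
Common terms: sin α = -0.130344, cos α = -0.991469, sin β = 0.985439, cos β = -0.170028, cos(α−β) = 0.040132, d² = 4.177033. Work in radians in the unit-radius frame; every candidate has L = ρ·(t + p + q).
LSL: p² = 2 + d² − 2cos(α−β) + 2d(sin α − sin β) = 1.535941; p = √p² = 1.239331; φ = atan2(cos β − cos α, d + sin α − sin β) = 0.724565 rad; t = (φ − α) mod 2π = 3.735442 rad, q = (β − φ) mod 2π = 1.017090 rad → L = 5.38·(3.735442 + 1.239331 + 1.017090) = 5.38·5.991862 = 32.236220 m
RSR: p² = 2 + d² − 2cos(α−β) + 2d(sin β − sin α) = 10.657597; p = √p² = 3.264597; φ = atan2(cos α − cos β, d − sin α + sin β) = -0.254355 rad; t = (α − φ) mod 2π = 3.526663 rad, q = (φ − β) mod 2π = 4.287176 rad → L = 5.38·(3.526663 + 3.264597 + 4.287176) = 5.38·11.078437 = 59.601989 m
LSR: p² = d² − 2 + 2cos(α−β) + 2d(sin α + sin β) = 5.752548; p = √p² = 2.398447; φ = atan2(−cos α − cos β, d + sin α + sin β) − atan2(−2, p) = 1.076142 rad; t = (φ − α) mod 2π = 4.087019 rad, q = (φ − β) mod 2π = 5.617673 rad → L = 5.38·(4.087019 + 2.398447 + 5.617673) = 5.38·12.103138 = 65.114885 m
RSL: p² = d² − 2 + 2cos(α−β) − 2d(sin α + sin β) = -1.237956 < 0 → infeasible
RLR: c = (6 − d² + 2cos(α−β) + 2d(sin α − sin β))/8 = -0.332200; p = 2π − arccos c = 4.373754 rad; φ = atan2(cos α − cos β, d − sin α + sin β) = -0.254355 rad; t = (α − φ + p/2) mod 2π = 5.713540 rad, q = (α − β − t + p) mod 2π = 0.190868 rad → L = 5.38·(5.713540 + 4.373754 + 0.190868) = 5.38·10.278162 = 55.296514 m
LRL: c = (6 − d² + 2cos(α−β) − 2d(sin α − sin β))/8 = 0.808007; p = 2π − arccos c = 5.653151 rad; φ = atan2(cos β − cos α, d + sin α − sin β) = 0.724565 rad; t = (φ − α + p/2) mod 2π = 0.278832 rad, q = (β − α − t + p) mod 2π = 3.843665 rad → L = 5.38·(0.278832 + 5.653151 + 3.843665) = 5.38·9.775648 = 52.592989 m
Shortest: LSL with L = 32.236220 m ≈ 32.2362 m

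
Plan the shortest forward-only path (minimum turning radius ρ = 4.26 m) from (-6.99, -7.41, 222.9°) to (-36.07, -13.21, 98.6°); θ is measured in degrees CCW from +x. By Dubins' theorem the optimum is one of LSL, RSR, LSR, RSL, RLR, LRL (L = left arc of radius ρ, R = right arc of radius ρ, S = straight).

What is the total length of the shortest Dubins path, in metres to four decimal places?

32.7197 m

Let ψ = atan2(Δy, Δx) = atan2(-5.80, -29.08) = -168.7204° be the start→goal bearing.
Normalize: d = |goal − start| / ρ = 29.652764/4.26 = 6.960743, α = (θ_start − ψ) mod 360° = 31.6204° = 0.551880 rad, β = (θ_goal − ψ) mod 360° = 267.3204° = 4.665621 rad.
Common terms: sin α = 0.524289, cos α = 0.851540, sin β = -0.998907, cos β = -0.046751, cos(α−β) = -0.563526, d² = 48.451939. Work in radians in the unit-radius frame; every candidate has L = ρ·(t + p + q).
LSL: p² = 2 + d² − 2cos(α−β) + 2d(sin α − sin β) = 72.784134; p = √p² = 8.531362; φ = atan2(cos β − cos α, d + sin α − sin β) = -0.105488 rad; t = (φ − α) mod 2π = 5.625817 rad, q = (β − φ) mod 2π = 4.771109 rad → L = 4.26·(5.625817 + 8.531362 + 4.771109) = 4.26·18.928288 = 80.634507 m
RSR: p² = 2 + d² − 2cos(α−β) + 2d(sin β − sin α) = 30.373848; p = √p² = 5.511247; φ = atan2(cos α − cos β, d − sin α + sin β) = 0.163723 rad; t = (α − φ) mod 2π = 0.388157 rad, q = (φ − β) mod 2π = 1.781287 rad → L = 4.26·(0.388157 + 5.511247 + 1.781287) = 4.26·7.680692 = 32.719746 m
LSR: p² = d² − 2 + 2cos(α−β) + 2d(sin α + sin β) = 38.717503; p = √p² = 6.222339; φ = atan2(−cos α − cos β, d + sin α + sin β) − atan2(−2, p) = 0.187545 rad; t = (φ − α) mod 2π = 5.918851 rad, q = (φ − β) mod 2π = 1.805110 rad → L = 4.26·(5.918851 + 6.222339 + 1.805110) = 4.26·13.946299 = 59.411235 m
RSL: p² = d² − 2 + 2cos(α−β) − 2d(sin α + sin β) = 51.932270; p = √p² = 7.206405; φ = atan2(cos α + cos β, d − sin α − sin β) − atan2(2, p) = -0.162899 rad; t = (α − φ) mod 2π = 0.714779 rad, q = (β − φ) mod 2π = 4.828520 rad → L = 4.26·(0.714779 + 7.206405 + 4.828520) = 4.26·12.749704 = 54.313739 m
RLR: c = (6 − d² + 2cos(α−β) + 2d(sin α − sin β))/8 = -2.796731, |c| > 1 → infeasible
LRL: c = (6 − d² + 2cos(α−β) − 2d(sin α − sin β))/8 = -8.098017, |c| > 1 → infeasible
Shortest: RSR with L = 32.719746 m ≈ 32.7197 m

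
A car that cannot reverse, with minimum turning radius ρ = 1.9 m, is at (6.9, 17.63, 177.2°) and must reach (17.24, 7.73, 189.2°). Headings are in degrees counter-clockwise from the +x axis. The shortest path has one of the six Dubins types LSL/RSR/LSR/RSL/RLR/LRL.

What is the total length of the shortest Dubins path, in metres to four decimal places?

22.1118 m

Let ψ = atan2(Δy, Δx) = atan2(-9.90, 10.34) = -43.7546° be the start→goal bearing.
Normalize: d = |goal − start| / ρ = 14.315223/1.9 = 7.534328, α = (θ_start − ψ) mod 360° = 220.9546° = 3.856386 rad, β = (θ_goal − ψ) mod 360° = 232.9546° = 4.065825 rad.
Common terms: sin α = -0.655461, cos α = -0.755229, sin β = -0.798159, cos β = -0.602447, cos(α−β) = 0.978148, d² = 56.766094. Work in radians in the unit-radius frame; every candidate has L = ρ·(t + p + q).
LSL: p² = 2 + d² − 2cos(α−β) + 2d(sin α − sin β) = 58.960058; p = √p² = 7.678545; φ = atan2(cos β − cos α, d + sin α − sin β) = 0.019899 rad; t = (φ − α) mod 2π = 2.446698 rad, q = (β − φ) mod 2π = 4.045927 rad → L = 1.9·(2.446698 + 7.678545 + 4.045927) = 1.9·14.171170 = 26.925223 m
RSR: p² = 2 + d² − 2cos(α−β) + 2d(sin β − sin α) = 54.659540; p = √p² = 7.393209; φ = atan2(cos α − cos β, d − sin α + sin β) = -0.020667 rad; t = (α − φ) mod 2π = 3.877052 rad, q = (φ − β) mod 2π = 2.196693 rad → L = 1.9·(3.877052 + 7.393209 + 2.196693) = 1.9·13.466955 = 25.587214 m
LSR: p² = d² − 2 + 2cos(α−β) + 2d(sin α + sin β) = 34.818290; p = √p² = 5.900702; φ = atan2(−cos α − cos β, d + sin α + sin β) − atan2(−2, p) = 0.546463 rad; t = (φ − α) mod 2π = 2.973263 rad, q = (φ − β) mod 2π = 2.763823 rad → L = 1.9·(2.973263 + 5.900702 + 2.763823) = 1.9·11.637788 = 22.111798 m
RSL: p² = d² − 2 + 2cos(α−β) − 2d(sin α + sin β) = 78.626489; p = √p² = 8.867158; φ = atan2(cos α + cos β, d − sin α − sin β) − atan2(2, p) = -0.371761 rad; t = (α − φ) mod 2π = 4.228147 rad, q = (β − φ) mod 2π = 4.437586 rad → L = 1.9·(4.228147 + 8.867158 + 4.437586) = 1.9·17.532891 = 33.312493 m
RLR: c = (6 − d² + 2cos(α−β) + 2d(sin α − sin β))/8 = -5.832442, |c| > 1 → infeasible
LRL: c = (6 − d² + 2cos(α−β) − 2d(sin α − sin β))/8 = -6.370007, |c| > 1 → infeasible
Shortest: LSR with L = 22.111798 m ≈ 22.1118 m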